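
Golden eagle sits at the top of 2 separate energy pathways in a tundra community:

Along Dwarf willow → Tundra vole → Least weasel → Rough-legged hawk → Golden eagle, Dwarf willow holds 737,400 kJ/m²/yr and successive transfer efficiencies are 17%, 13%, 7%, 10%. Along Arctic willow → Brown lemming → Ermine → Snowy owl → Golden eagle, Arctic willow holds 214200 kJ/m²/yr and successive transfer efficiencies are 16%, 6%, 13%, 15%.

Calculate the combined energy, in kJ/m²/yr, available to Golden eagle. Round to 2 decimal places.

154.17 kJ/m²/yr

Via Dwarf willow: 737400 × 0.17 × 0.13 × 0.07 × 0.1 = 114.07578 kJ/m²/yr
Via Arctic willow: 214200 × 0.16 × 0.06 × 0.13 × 0.15 = 40.09824 kJ/m²/yr
Total at Golden eagle: 114.07578 + 40.09824 = 154.17402 kJ/m²/yr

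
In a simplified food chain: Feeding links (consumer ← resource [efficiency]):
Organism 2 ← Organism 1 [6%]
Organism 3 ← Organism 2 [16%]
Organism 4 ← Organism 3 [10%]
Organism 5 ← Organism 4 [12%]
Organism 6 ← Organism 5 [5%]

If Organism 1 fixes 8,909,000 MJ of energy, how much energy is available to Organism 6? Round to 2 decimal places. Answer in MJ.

51.32 MJ

Organism 2: 8909000 × 0.06 = 534540 MJ
Organism 3: 534540 × 0.16 = 85526.4 MJ
Organism 4: 85526.4 × 0.1 = 8552.64 MJ
Organism 5: 8552.64 × 0.12 = 1026.3168 MJ
Organism 6: 1026.3168 × 0.05 = 51.31584 MJ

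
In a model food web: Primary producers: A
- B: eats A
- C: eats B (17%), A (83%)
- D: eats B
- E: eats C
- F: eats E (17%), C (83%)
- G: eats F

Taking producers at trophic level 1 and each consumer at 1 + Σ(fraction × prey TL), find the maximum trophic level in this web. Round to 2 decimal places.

B: 1 + 1 = 2
C: 1 + (0.17×2 + 0.83×1) = 2.17
D: 1 + 2 = 3
E: 1 + 2.17 = 3.17
F: 1 + (0.17×3.17 + 0.83×2.17) = 3.34
G: 1 + 3.34 = 4.34

4.34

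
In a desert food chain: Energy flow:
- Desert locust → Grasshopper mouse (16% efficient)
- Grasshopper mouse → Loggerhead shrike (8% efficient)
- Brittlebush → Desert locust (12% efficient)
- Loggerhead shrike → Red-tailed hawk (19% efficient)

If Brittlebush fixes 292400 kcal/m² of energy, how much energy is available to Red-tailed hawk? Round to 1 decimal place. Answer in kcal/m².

85.3 kcal/m²

Desert locust: 292400 × 0.12 = 35088 kcal/m²
Grasshopper mouse: 35088 × 0.16 = 5614.08 kcal/m²
Loggerhead shrike: 5614.08 × 0.08 = 449.1264 kcal/m²
Red-tailed hawk: 449.1264 × 0.19 = 85.334016 kcal/m²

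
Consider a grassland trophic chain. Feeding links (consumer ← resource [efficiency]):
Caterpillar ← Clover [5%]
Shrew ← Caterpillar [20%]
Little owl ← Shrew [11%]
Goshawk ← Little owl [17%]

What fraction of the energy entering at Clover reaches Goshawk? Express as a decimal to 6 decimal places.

Product of link efficiencies: 0.05 × 0.2 × 0.11 × 0.17 = 0.000187

0.000187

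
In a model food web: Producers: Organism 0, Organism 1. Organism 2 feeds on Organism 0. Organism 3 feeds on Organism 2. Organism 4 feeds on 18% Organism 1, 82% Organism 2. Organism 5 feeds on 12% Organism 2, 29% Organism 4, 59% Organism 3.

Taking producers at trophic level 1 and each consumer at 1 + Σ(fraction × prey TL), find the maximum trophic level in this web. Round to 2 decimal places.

Organism 2: 1 + 1 = 2
Organism 3: 1 + 2 = 3
Organism 4: 1 + (0.18×1 + 0.82×2) = 2.82
Organism 5: 1 + (0.12×2 + 0.29×2.82 + 0.59×3) = 3.8278

3.83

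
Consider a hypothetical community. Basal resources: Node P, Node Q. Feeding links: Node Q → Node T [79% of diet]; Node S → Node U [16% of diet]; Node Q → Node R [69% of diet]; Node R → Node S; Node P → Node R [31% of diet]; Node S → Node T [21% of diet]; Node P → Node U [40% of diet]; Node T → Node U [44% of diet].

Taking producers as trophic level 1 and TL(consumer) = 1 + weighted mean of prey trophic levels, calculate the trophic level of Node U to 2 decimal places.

Node R: 1 + (0.31×1 + 0.69×1) = 2
Node S: 1 + 2 = 3
Node T: 1 + (0.21×3 + 0.79×1) = 2.42
Node U: 1 + (0.44×2.42 + 0.16×3 + 0.4×1) = 2.9448

2.94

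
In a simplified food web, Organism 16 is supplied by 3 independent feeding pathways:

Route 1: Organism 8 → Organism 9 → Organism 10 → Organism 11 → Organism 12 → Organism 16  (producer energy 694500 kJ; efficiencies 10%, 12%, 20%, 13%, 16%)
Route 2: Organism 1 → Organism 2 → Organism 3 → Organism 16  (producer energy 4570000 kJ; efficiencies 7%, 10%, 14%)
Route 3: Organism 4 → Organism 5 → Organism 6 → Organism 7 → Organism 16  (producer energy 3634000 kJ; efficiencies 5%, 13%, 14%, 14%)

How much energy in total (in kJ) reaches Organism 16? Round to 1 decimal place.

Route 1: 694500 × 0.1 × 0.12 × 0.2 × 0.13 × 0.16 = 34.66944 kJ
Route 2: 4570000 × 0.07 × 0.1 × 0.14 = 4478.6 kJ
Route 3: 3634000 × 0.05 × 0.13 × 0.14 × 0.14 = 462.9716 kJ
Total at Organism 16: 34.66944 + 4478.6 + 462.9716 = 4976.24104 kJ

4976.2 kJ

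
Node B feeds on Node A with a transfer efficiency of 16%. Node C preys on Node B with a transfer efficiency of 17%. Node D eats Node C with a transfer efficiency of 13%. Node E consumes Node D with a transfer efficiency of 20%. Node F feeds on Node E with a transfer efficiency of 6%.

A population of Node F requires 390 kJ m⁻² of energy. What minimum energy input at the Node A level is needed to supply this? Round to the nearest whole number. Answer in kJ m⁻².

Cumulative transfer efficiency: 0.16 × 0.17 × 0.13 × 0.2 × 0.06 = 0.000042432
Node A energy = 390 / 0.000042432 = 9191176 kJ m⁻²

9191176 kJ m⁻²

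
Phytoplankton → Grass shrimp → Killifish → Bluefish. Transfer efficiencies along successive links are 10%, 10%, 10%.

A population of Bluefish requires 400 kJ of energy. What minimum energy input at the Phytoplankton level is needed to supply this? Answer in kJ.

400000 kJ

Cumulative transfer efficiency: 0.1 × 0.1 × 0.1 = 0.001
Phytoplankton energy = 400 / 0.001 = 400000 kJ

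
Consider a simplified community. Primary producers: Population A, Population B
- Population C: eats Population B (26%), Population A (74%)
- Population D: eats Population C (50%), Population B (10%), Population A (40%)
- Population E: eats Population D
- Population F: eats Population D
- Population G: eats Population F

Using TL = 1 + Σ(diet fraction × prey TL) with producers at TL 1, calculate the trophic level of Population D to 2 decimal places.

Population C: 1 + (0.26×1 + 0.74×1) = 2
Population D: 1 + (0.5×2 + 0.1×1 + 0.4×1) = 2.5
Population E: 1 + 2.5 = 3.5
Population F: 1 + 2.5 = 3.5
Population G: 1 + 3.5 = 4.5

2.50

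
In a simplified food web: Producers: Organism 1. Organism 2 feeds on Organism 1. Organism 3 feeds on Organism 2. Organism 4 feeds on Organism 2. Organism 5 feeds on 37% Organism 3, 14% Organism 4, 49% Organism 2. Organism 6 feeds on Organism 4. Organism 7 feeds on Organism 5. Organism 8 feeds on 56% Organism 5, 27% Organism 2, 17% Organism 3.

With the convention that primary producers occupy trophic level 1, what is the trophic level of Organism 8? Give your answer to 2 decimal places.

4.02

Organism 2: 1 + 1 = 2
Organism 3: 1 + 2 = 3
Organism 4: 1 + 2 = 3
Organism 5: 1 + (0.37×3 + 0.14×3 + 0.49×2) = 3.51
Organism 6: 1 + 3 = 4
Organism 7: 1 + 3.51 = 4.51
Organism 8: 1 + (0.56×3.51 + 0.27×2 + 0.17×3) = 4.0156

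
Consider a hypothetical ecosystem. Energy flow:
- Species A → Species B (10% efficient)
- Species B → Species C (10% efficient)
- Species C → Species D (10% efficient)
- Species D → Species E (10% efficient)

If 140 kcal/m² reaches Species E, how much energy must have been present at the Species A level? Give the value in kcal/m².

Cumulative transfer efficiency: 0.1 × 0.1 × 0.1 × 0.1 = 0.0001
Species A energy = 140 / 0.0001 = 1400000 kcal/m²

1400000 kcal/m²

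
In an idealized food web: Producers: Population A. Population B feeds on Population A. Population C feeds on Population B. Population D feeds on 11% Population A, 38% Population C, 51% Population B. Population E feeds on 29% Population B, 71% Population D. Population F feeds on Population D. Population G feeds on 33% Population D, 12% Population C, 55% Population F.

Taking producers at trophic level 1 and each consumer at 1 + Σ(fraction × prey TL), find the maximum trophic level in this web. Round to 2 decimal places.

4.79

Population B: 1 + 1 = 2
Population C: 1 + 2 = 3
Population D: 1 + (0.11×1 + 0.38×3 + 0.51×2) = 3.27
Population E: 1 + (0.29×2 + 0.71×3.27) = 3.9017
Population F: 1 + 3.27 = 4.27
Population G: 1 + (0.33×3.27 + 0.12×3 + 0.55×4.27) = 4.7876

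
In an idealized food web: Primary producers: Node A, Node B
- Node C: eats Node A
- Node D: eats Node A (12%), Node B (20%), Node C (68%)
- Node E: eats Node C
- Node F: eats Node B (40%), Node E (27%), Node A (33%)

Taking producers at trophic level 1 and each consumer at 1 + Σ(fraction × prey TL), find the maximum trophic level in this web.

Node C: 1 + 1 = 2
Node D: 1 + (0.12×1 + 0.2×1 + 0.68×2) = 2.68
Node E: 1 + 2 = 3
Node F: 1 + (0.4×1 + 0.27×3 + 0.33×1) = 2.54

3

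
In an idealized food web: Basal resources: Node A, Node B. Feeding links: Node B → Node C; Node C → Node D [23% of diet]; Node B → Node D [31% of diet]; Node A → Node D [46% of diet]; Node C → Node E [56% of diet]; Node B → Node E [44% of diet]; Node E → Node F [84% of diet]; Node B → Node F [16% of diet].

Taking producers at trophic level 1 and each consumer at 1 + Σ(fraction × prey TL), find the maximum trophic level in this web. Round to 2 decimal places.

Node C: 1 + 1 = 2
Node D: 1 + (0.23×2 + 0.31×1 + 0.46×1) = 2.23
Node E: 1 + (0.56×2 + 0.44×1) = 2.56
Node F: 1 + (0.84×2.56 + 0.16×1) = 3.3104

3.31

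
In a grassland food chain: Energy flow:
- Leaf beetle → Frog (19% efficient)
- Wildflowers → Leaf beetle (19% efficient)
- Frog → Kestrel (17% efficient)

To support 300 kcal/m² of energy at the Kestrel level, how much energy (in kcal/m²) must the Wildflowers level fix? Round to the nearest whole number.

48884 kcal/m²

Cumulative transfer efficiency: 0.19 × 0.19 × 0.17 = 0.006137
Wildflowers energy = 300 / 0.006137 = 48884 kcal/m²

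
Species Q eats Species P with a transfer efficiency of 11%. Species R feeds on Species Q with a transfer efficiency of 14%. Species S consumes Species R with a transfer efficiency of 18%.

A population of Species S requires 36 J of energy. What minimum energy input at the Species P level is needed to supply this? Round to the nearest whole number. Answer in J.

Cumulative transfer efficiency: 0.11 × 0.14 × 0.18 = 0.002772
Species P energy = 36 / 0.002772 = 12987 J

12987 J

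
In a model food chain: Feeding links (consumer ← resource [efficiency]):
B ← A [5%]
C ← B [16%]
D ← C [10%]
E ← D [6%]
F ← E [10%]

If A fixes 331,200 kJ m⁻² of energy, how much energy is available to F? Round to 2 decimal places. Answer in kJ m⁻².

1.59 kJ m⁻²

B: 331200 × 0.05 = 16560 kJ m⁻²
C: 16560 × 0.16 = 2649.6 kJ m⁻²
D: 2649.6 × 0.1 = 264.96 kJ m⁻²
E: 264.96 × 0.06 = 15.8976 kJ m⁻²
F: 15.8976 × 0.1 = 1.58976 kJ m⁻²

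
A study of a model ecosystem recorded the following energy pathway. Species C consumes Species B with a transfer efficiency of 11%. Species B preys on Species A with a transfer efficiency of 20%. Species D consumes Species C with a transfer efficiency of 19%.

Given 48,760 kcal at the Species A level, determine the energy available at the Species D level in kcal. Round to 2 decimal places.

Species B: 48760 × 0.2 = 9752 kcal
Species C: 9752 × 0.11 = 1072.72 kcal
Species D: 1072.72 × 0.19 = 203.8168 kcal

203.82 kcal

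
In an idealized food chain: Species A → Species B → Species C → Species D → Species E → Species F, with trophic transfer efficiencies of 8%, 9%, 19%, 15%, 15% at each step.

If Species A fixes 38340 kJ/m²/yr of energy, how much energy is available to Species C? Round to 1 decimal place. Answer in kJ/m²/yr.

Species B: 38340 × 0.08 = 3067.2 kJ/m²/yr
Species C: 3067.2 × 0.09 = 276.048 kJ/m²/yr

276.0 kJ/m²/yr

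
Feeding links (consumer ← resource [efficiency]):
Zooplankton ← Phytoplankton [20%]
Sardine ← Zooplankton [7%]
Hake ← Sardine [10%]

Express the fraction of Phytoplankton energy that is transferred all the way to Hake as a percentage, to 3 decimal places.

0.140%

Product of link efficiencies: 0.2 × 0.07 × 0.1 = 0.0014
As a percentage: 0.0014 × 100 = 0.140%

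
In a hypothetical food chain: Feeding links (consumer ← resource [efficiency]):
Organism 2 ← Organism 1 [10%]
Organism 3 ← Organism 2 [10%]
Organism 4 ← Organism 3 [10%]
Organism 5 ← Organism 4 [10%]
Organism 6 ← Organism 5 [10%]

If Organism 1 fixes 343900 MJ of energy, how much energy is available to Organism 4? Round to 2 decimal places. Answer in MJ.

Organism 2: 343900 × 0.1 = 34390 MJ
Organism 3: 34390 × 0.1 = 3439 MJ
Organism 4: 3439 × 0.1 = 343.9 MJ

343.90 MJ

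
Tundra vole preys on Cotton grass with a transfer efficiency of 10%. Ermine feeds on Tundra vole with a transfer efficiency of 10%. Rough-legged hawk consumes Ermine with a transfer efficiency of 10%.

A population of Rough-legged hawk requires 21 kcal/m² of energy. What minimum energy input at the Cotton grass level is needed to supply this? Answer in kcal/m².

Cumulative transfer efficiency: 0.1 × 0.1 × 0.1 = 0.001
Cotton grass energy = 21 / 0.001 = 21000 kcal/m²

21000 kcal/m²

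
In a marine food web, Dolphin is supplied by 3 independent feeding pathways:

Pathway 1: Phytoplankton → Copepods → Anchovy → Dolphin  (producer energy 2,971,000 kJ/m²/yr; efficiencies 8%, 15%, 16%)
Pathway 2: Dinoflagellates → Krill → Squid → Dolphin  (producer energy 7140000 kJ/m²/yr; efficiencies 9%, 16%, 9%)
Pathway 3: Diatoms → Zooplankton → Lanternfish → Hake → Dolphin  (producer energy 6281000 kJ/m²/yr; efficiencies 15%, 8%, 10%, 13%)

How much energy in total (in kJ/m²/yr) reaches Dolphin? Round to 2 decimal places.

Pathway 1: 2971000 × 0.08 × 0.15 × 0.16 = 5704.32 kJ/m²/yr
Pathway 2: 7140000 × 0.09 × 0.16 × 0.09 = 9253.44 kJ/m²/yr
Pathway 3: 6281000 × 0.15 × 0.08 × 0.1 × 0.13 = 979.836 kJ/m²/yr
Total at Dolphin: 5704.32 + 9253.44 + 979.836 = 15937.596 kJ/m²/yr

15937.60 kJ/m²/yr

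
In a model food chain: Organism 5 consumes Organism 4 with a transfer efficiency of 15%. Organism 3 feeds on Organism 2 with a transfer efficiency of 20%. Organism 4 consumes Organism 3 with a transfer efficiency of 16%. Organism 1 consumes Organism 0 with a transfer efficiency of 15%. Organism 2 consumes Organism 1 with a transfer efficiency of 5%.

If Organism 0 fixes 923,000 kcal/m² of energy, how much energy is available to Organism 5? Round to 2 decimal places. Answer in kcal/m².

33.23 kcal/m²

Organism 1: 923000 × 0.15 = 138450 kcal/m²
Organism 2: 138450 × 0.05 = 6922.5 kcal/m²
Organism 3: 6922.5 × 0.2 = 1384.5 kcal/m²
Organism 4: 1384.5 × 0.16 = 221.52 kcal/m²
Organism 5: 221.52 × 0.15 = 33.228 kcal/m²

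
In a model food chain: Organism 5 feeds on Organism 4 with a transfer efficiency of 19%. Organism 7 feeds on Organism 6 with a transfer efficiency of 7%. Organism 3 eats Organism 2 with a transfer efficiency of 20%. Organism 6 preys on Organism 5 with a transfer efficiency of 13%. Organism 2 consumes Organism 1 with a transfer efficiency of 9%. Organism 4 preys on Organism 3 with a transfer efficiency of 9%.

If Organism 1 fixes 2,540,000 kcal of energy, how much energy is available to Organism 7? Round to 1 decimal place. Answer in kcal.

7.1 kcal

Organism 2: 2540000 × 0.09 = 228600 kcal
Organism 3: 228600 × 0.2 = 45720 kcal
Organism 4: 45720 × 0.09 = 4114.8 kcal
Organism 5: 4114.8 × 0.19 = 781.812 kcal
Organism 6: 781.812 × 0.13 = 101.63556 kcal
Organism 7: 101.63556 × 0.07 = 7.1144892 kcal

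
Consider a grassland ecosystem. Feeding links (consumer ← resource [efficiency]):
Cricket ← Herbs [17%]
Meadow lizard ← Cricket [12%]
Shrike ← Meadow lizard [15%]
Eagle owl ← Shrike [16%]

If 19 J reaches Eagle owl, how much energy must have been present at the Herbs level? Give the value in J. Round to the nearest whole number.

Cumulative transfer efficiency: 0.17 × 0.12 × 0.15 × 0.16 = 0.0004896
Herbs energy = 19 / 0.0004896 = 38807 J

38807 J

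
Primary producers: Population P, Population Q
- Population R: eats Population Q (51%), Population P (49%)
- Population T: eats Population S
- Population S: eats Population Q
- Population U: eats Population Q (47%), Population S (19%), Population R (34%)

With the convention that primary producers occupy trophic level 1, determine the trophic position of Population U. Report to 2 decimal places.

Population R: 1 + (0.51×1 + 0.49×1) = 2
Population S: 1 + 1 = 2
Population T: 1 + 2 = 3
Population U: 1 + (0.47×1 + 0.19×2 + 0.34×2) = 2.53

2.53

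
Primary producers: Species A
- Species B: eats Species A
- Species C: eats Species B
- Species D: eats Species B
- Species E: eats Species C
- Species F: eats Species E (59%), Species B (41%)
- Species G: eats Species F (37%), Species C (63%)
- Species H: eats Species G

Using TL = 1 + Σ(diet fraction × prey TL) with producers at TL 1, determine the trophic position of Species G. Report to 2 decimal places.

Species B: 1 + 1 = 2
Species C: 1 + 2 = 3
Species D: 1 + 2 = 3
Species E: 1 + 3 = 4
Species F: 1 + (0.59×4 + 0.41×2) = 4.18
Species G: 1 + (0.37×4.18 + 0.63×3) = 4.4366
Species H: 1 + 4.4366 = 5.4366

4.44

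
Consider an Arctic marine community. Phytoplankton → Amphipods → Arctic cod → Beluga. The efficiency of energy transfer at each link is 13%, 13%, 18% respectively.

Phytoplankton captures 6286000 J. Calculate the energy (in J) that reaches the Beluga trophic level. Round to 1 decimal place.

19122.0 J

Amphipods: 6286000 × 0.13 = 817180 J
Arctic cod: 817180 × 0.13 = 106233.4 J
Beluga: 106233.4 × 0.18 = 19122.012 J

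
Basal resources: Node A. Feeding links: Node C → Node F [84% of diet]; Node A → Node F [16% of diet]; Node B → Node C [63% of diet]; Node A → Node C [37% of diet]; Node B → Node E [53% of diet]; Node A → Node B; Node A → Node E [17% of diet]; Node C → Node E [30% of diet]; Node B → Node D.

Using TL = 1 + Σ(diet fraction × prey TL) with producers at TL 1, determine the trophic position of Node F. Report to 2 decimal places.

3.37

Node B: 1 + 1 = 2
Node C: 1 + (0.37×1 + 0.63×2) = 2.63
Node D: 1 + 2 = 3
Node E: 1 + (0.53×2 + 0.3×2.63 + 0.17×1) = 3.019
Node F: 1 + (0.16×1 + 0.84×2.63) = 3.3692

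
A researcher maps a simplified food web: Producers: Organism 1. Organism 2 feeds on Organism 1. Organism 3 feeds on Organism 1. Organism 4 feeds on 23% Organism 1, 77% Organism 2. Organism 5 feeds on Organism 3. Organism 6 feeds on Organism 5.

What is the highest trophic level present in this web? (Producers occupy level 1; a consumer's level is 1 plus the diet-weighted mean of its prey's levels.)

4

Organism 2: 1 + 1 = 2
Organism 3: 1 + 1 = 2
Organism 4: 1 + (0.23×1 + 0.77×2) = 2.77
Organism 5: 1 + 2 = 3
Organism 6: 1 + 3 = 4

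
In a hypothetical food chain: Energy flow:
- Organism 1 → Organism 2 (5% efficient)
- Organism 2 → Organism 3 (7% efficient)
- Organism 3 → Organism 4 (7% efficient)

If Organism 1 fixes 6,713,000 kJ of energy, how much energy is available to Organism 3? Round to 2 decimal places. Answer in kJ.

Organism 2: 6713000 × 0.05 = 335650 kJ
Organism 3: 335650 × 0.07 = 23495.5 kJ

23495.50 kJ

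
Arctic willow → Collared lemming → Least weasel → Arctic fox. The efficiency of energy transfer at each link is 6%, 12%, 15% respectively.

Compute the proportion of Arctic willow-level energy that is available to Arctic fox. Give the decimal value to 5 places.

0.00108

Product of link efficiencies: 0.06 × 0.12 × 0.15 = 0.00108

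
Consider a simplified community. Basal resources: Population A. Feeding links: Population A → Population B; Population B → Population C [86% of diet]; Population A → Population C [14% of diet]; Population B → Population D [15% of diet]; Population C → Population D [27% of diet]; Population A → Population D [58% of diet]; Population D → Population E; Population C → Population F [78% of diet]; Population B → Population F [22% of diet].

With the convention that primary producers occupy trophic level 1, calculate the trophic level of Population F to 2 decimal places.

Population B: 1 + 1 = 2
Population C: 1 + (0.86×2 + 0.14×1) = 2.86
Population D: 1 + (0.15×2 + 0.27×2.86 + 0.58×1) = 2.6522
Population E: 1 + 2.6522 = 3.6522
Population F: 1 + (0.78×2.86 + 0.22×2) = 3.6708

3.67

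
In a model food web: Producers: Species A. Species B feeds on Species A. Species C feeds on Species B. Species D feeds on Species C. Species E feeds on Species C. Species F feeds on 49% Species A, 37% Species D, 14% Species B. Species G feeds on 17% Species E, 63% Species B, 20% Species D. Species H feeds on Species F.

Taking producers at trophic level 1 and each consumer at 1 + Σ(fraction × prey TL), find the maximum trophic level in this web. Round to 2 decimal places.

Species B: 1 + 1 = 2
Species C: 1 + 2 = 3
Species D: 1 + 3 = 4
Species E: 1 + 3 = 4
Species F: 1 + (0.49×1 + 0.37×4 + 0.14×2) = 3.25
Species G: 1 + (0.17×4 + 0.63×2 + 0.2×4) = 3.74
Species H: 1 + 3.25 = 4.25

4.25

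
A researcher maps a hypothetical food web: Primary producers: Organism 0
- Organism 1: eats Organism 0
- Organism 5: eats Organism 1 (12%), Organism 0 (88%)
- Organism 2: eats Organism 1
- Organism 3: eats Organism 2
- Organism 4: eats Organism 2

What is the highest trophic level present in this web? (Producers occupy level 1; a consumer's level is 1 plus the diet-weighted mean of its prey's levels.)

4

Organism 1: 1 + 1 = 2
Organism 2: 1 + 2 = 3
Organism 3: 1 + 3 = 4
Organism 4: 1 + 3 = 4
Organism 5: 1 + (0.12×2 + 0.88×1) = 2.12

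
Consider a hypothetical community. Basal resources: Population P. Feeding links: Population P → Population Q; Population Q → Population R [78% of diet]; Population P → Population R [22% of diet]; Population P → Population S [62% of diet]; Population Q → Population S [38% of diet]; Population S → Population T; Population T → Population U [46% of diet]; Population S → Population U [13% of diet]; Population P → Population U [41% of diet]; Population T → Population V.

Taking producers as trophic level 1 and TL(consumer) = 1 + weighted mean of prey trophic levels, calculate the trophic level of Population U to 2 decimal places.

3.27

Population Q: 1 + 1 = 2
Population R: 1 + (0.78×2 + 0.22×1) = 2.78
Population S: 1 + (0.62×1 + 0.38×2) = 2.38
Population T: 1 + 2.38 = 3.38
Population U: 1 + (0.46×3.38 + 0.13×2.38 + 0.41×1) = 3.2742
Population V: 1 + 3.38 = 4.38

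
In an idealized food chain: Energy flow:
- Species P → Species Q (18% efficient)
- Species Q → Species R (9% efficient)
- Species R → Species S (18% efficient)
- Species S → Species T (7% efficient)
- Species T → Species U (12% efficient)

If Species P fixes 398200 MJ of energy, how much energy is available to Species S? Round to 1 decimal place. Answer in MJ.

Species Q: 398200 × 0.18 = 71676 MJ
Species R: 71676 × 0.09 = 6450.84 MJ
Species S: 6450.84 × 0.18 = 1161.1512 MJ

1161.2 MJ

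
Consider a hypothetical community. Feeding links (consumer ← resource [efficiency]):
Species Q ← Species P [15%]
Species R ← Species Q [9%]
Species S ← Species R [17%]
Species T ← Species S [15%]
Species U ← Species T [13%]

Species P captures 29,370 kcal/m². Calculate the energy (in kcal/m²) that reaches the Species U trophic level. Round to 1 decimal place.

1.3 kcal/m²

Species Q: 29370 × 0.15 = 4405.5 kcal/m²
Species R: 4405.5 × 0.09 = 396.495 kcal/m²
Species S: 396.495 × 0.17 = 67.40415 kcal/m²
Species T: 67.40415 × 0.15 = 10.1106225 kcal/m²
Species U: 10.1106225 × 0.13 = 1.314380925 kcal/m²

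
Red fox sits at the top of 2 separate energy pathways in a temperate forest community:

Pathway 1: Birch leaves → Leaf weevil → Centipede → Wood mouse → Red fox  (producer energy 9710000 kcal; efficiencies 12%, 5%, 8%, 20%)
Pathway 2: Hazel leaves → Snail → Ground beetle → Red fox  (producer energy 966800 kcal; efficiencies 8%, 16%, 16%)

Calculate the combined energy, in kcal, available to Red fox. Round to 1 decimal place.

Pathway 1: 9710000 × 0.12 × 0.05 × 0.08 × 0.2 = 932.16 kcal
Pathway 2: 966800 × 0.08 × 0.16 × 0.16 = 1980.0064 kcal
Total at Red fox: 932.16 + 1980.0064 = 2912.1664 kcal

2912.2 kcal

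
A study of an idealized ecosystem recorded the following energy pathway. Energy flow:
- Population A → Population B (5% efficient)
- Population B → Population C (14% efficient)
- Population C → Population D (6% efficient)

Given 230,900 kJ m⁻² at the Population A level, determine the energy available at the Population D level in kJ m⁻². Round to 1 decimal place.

97.0 kJ m⁻²

Population B: 230900 × 0.05 = 11545 kJ m⁻²
Population C: 11545 × 0.14 = 1616.3 kJ m⁻²
Population D: 1616.3 × 0.06 = 96.978 kJ m⁻²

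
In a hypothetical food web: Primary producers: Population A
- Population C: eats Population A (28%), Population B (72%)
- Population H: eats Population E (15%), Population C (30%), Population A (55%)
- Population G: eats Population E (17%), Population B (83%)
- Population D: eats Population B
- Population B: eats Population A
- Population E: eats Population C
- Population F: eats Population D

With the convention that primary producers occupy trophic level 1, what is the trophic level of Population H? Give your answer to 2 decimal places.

2.92

Population B: 1 + 1 = 2
Population C: 1 + (0.28×1 + 0.72×2) = 2.72
Population D: 1 + 2 = 3
Population E: 1 + 2.72 = 3.72
Population F: 1 + 3 = 4
Population G: 1 + (0.17×3.72 + 0.83×2) = 3.2924
Population H: 1 + (0.15×3.72 + 0.3×2.72 + 0.55×1) = 2.924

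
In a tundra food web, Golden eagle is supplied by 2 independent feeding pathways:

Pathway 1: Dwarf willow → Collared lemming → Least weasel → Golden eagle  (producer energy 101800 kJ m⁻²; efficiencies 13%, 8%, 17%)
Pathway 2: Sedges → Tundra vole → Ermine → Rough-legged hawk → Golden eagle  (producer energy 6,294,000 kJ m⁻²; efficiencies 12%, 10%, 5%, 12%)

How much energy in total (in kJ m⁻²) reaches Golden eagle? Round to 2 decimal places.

Pathway 1: 101800 × 0.13 × 0.08 × 0.17 = 179.9824 kJ m⁻²
Pathway 2: 6294000 × 0.12 × 0.1 × 0.05 × 0.12 = 453.168 kJ m⁻²
Total at Golden eagle: 179.9824 + 453.168 = 633.1504 kJ m⁻²

633.15 kJ m⁻²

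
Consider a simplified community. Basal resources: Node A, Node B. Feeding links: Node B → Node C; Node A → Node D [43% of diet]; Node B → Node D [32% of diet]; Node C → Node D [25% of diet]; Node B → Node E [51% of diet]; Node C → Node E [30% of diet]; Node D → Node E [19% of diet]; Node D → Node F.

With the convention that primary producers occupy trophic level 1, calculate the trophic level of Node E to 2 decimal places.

2.54

Node C: 1 + 1 = 2
Node D: 1 + (0.43×1 + 0.32×1 + 0.25×2) = 2.25
Node E: 1 + (0.51×1 + 0.3×2 + 0.19×2.25) = 2.5375
Node F: 1 + 2.25 = 3.25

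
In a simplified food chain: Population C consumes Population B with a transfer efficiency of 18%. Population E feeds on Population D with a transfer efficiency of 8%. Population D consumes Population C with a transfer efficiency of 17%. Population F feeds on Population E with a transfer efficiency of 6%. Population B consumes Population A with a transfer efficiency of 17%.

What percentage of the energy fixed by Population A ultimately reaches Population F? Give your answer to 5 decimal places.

0.00250%

Product of link efficiencies: 0.17 × 0.18 × 0.17 × 0.08 × 0.06 = 0.0000249696
As a percentage: 0.0000249696 × 100 = 0.00250%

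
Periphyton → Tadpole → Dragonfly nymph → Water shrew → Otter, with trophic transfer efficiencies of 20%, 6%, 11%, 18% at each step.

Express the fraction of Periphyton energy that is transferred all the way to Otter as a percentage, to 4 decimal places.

Product of link efficiencies: 0.2 × 0.06 × 0.11 × 0.18 = 0.0002376
As a percentage: 0.0002376 × 100 = 0.0238%

0.0238%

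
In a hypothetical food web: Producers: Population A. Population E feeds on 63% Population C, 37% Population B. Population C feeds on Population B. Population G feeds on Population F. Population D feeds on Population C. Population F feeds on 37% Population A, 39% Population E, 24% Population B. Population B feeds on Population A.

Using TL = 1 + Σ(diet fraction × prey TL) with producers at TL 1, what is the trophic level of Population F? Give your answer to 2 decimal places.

3.27

Population B: 1 + 1 = 2
Population C: 1 + 2 = 3
Population D: 1 + 3 = 4
Population E: 1 + (0.63×3 + 0.37×2) = 3.63
Population F: 1 + (0.37×1 + 0.39×3.63 + 0.24×2) = 3.2657
Population G: 1 + 3.2657 = 4.2657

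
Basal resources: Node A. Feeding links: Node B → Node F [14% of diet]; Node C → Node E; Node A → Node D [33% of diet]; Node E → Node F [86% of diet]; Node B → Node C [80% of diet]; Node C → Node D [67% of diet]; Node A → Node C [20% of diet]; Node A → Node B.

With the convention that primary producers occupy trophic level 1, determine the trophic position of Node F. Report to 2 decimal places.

4.55

Node B: 1 + 1 = 2
Node C: 1 + (0.2×1 + 0.8×2) = 2.8
Node D: 1 + (0.67×2.8 + 0.33×1) = 3.206
Node E: 1 + 2.8 = 3.8
Node F: 1 + (0.14×2 + 0.86×3.8) = 4.548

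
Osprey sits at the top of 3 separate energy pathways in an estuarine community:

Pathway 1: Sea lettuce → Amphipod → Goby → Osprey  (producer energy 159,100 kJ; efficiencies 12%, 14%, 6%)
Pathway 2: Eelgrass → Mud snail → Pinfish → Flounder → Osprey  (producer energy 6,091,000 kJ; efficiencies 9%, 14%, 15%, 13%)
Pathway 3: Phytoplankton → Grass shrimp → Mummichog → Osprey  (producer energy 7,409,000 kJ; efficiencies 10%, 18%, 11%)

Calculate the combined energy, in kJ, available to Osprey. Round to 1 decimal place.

Pathway 1: 159100 × 0.12 × 0.14 × 0.06 = 160.3728 kJ
Pathway 2: 6091000 × 0.09 × 0.14 × 0.15 × 0.13 = 1496.5587 kJ
Pathway 3: 7409000 × 0.1 × 0.18 × 0.11 = 14669.82 kJ
Total at Osprey: 160.3728 + 1496.5587 + 14669.82 = 16326.7515 kJ

16326.8 kJ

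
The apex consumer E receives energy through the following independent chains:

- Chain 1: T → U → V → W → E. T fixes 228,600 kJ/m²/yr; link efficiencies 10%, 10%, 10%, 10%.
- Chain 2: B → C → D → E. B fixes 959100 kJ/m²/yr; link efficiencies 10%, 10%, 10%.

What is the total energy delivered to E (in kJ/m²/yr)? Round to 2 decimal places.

981.96 kJ/m²/yr

Chain 1: 228600 × 0.1 × 0.1 × 0.1 × 0.1 = 22.86 kJ/m²/yr
Chain 2: 959100 × 0.1 × 0.1 × 0.1 = 959.1 kJ/m²/yr
Total at E: 22.86 + 959.1 = 981.96 kJ/m²/yr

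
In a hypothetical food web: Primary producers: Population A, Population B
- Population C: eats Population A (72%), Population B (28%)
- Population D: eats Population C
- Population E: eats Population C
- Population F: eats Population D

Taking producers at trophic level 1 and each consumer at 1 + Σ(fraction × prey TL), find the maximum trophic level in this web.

4

Population C: 1 + (0.72×1 + 0.28×1) = 2
Population D: 1 + 2 = 3
Population E: 1 + 2 = 3
Population F: 1 + 3 = 4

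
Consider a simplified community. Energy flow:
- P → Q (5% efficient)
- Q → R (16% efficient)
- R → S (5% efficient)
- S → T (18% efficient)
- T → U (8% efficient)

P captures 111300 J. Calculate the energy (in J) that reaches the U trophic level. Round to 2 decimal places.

0.64 J

Q: 111300 × 0.05 = 5565 J
R: 5565 × 0.16 = 890.4 J
S: 890.4 × 0.05 = 44.52 J
T: 44.52 × 0.18 = 8.0136 J
U: 8.0136 × 0.08 = 0.641088 J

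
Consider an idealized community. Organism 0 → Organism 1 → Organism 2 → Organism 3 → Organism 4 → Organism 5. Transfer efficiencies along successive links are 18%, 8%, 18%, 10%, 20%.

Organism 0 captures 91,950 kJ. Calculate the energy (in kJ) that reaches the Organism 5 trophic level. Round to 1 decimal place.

Organism 1: 91950 × 0.18 = 16551 kJ
Organism 2: 16551 × 0.08 = 1324.08 kJ
Organism 3: 1324.08 × 0.18 = 238.3344 kJ
Organism 4: 238.3344 × 0.1 = 23.83344 kJ
Organism 5: 23.83344 × 0.2 = 4.766688 kJ

4.8 kJ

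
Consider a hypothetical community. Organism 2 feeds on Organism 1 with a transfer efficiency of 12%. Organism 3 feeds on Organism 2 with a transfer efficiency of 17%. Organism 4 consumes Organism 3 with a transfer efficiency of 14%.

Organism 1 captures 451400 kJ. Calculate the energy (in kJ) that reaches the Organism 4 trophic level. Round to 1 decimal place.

Organism 2: 451400 × 0.12 = 54168 kJ
Organism 3: 54168 × 0.17 = 9208.56 kJ
Organism 4: 9208.56 × 0.14 = 1289.1984 kJ

1289.2 kJ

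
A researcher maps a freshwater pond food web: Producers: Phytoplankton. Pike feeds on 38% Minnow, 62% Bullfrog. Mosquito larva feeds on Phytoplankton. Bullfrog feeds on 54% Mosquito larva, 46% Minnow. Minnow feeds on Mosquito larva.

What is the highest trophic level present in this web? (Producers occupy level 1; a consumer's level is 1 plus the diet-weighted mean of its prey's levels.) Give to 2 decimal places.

Mosquito larva: 1 + 1 = 2
Minnow: 1 + 2 = 3
Bullfrog: 1 + (0.54×2 + 0.46×3) = 3.46
Pike: 1 + (0.38×3 + 0.62×3.46) = 4.2852

4.29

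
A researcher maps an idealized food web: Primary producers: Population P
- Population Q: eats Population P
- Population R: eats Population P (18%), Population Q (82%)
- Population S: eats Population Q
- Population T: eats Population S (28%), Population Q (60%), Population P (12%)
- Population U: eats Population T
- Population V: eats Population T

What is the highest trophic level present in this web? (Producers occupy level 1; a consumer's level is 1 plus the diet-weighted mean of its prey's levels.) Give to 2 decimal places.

4.16

Population Q: 1 + 1 = 2
Population R: 1 + (0.18×1 + 0.82×2) = 2.82
Population S: 1 + 2 = 3
Population T: 1 + (0.28×3 + 0.6×2 + 0.12×1) = 3.16
Population U: 1 + 3.16 = 4.16
Population V: 1 + 3.16 = 4.16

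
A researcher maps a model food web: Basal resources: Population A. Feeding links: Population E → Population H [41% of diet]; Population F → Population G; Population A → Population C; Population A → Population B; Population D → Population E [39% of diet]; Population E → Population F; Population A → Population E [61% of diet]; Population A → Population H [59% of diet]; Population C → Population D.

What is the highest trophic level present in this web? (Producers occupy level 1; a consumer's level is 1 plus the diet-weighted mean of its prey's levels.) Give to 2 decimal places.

4.78

Population B: 1 + 1 = 2
Population C: 1 + 1 = 2
Population D: 1 + 2 = 3
Population E: 1 + (0.39×3 + 0.61×1) = 2.78
Population F: 1 + 2.78 = 3.78
Population G: 1 + 3.78 = 4.78
Population H: 1 + (0.59×1 + 0.41×2.78) = 2.7298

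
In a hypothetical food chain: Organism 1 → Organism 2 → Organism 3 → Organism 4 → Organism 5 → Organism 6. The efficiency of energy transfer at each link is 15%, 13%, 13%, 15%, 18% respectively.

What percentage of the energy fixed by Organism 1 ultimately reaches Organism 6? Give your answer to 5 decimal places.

0.00684%

Product of link efficiencies: 0.15 × 0.13 × 0.13 × 0.15 × 0.18 = 0.000068445
As a percentage: 0.000068445 × 100 = 0.00684%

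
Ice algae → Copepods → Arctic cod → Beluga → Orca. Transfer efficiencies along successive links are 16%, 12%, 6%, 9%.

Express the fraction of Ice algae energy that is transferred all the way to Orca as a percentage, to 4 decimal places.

0.0104%

Product of link efficiencies: 0.16 × 0.12 × 0.06 × 0.09 = 0.00010368
As a percentage: 0.00010368 × 100 = 0.0104%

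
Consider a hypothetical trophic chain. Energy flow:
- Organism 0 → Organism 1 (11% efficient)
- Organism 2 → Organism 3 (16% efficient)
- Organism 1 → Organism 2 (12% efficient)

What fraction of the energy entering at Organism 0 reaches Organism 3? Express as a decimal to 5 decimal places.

0.00211

Product of link efficiencies: 0.11 × 0.12 × 0.16 = 0.002112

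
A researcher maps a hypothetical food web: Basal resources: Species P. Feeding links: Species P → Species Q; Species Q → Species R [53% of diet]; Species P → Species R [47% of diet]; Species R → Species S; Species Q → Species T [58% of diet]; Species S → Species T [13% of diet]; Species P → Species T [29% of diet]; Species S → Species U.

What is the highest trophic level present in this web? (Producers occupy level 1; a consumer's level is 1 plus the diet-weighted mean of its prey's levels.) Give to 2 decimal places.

Species Q: 1 + 1 = 2
Species R: 1 + (0.53×2 + 0.47×1) = 2.53
Species S: 1 + 2.53 = 3.53
Species T: 1 + (0.58×2 + 0.13×3.53 + 0.29×1) = 2.9089
Species U: 1 + 3.53 = 4.53

4.53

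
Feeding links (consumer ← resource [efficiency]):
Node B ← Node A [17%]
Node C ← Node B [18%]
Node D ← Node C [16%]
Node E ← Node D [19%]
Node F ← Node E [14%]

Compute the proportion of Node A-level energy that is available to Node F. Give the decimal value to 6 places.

Product of link efficiencies: 0.17 × 0.18 × 0.16 × 0.19 × 0.14 = 0.0001302336

0.000130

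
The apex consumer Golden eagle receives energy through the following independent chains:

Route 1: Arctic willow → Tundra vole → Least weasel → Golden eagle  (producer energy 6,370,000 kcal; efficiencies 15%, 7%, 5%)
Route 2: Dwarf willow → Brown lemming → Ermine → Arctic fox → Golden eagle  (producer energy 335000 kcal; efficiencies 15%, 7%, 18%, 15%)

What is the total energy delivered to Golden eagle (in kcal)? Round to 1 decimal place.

Route 1: 6370000 × 0.15 × 0.07 × 0.05 = 3344.25 kcal
Route 2: 335000 × 0.15 × 0.07 × 0.18 × 0.15 = 94.9725 kcal
Total at Golden eagle: 3344.25 + 94.9725 = 3439.2225 kcal

3439.2 kcal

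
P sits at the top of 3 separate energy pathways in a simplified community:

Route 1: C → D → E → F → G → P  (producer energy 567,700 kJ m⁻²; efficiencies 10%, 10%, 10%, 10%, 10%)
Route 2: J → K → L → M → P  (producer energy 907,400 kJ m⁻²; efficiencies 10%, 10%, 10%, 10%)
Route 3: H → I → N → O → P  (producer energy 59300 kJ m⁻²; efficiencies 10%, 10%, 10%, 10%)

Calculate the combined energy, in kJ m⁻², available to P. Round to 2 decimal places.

Route 1: 567700 × 0.1 × 0.1 × 0.1 × 0.1 × 0.1 = 5.677 kJ m⁻²
Route 2: 907400 × 0.1 × 0.1 × 0.1 × 0.1 = 90.74 kJ m⁻²
Route 3: 59300 × 0.1 × 0.1 × 0.1 × 0.1 = 5.93 kJ m⁻²
Total at P: 5.677 + 90.74 + 5.93 = 102.347 kJ m⁻²

102.35 kJ m⁻²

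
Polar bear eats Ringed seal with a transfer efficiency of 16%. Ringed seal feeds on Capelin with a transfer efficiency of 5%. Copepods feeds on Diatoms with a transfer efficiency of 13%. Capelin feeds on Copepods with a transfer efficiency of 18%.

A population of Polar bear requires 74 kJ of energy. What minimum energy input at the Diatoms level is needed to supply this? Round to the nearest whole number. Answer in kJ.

395299 kJ

Cumulative transfer efficiency: 0.13 × 0.18 × 0.05 × 0.16 = 0.0001872
Diatoms energy = 74 / 0.0001872 = 395299 kJ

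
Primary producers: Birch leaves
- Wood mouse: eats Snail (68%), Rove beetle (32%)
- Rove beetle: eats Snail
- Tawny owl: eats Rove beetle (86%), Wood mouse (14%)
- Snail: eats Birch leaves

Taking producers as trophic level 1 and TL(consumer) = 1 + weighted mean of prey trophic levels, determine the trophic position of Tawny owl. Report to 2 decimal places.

Snail: 1 + 1 = 2
Rove beetle: 1 + 2 = 3
Wood mouse: 1 + (0.68×2 + 0.32×3) = 3.32
Tawny owl: 1 + (0.86×3 + 0.14×3.32) = 4.0448

4.04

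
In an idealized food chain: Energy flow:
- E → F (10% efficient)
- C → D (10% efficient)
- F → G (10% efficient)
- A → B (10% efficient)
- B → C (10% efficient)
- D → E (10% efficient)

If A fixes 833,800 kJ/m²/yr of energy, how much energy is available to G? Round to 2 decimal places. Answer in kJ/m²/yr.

B: 833800 × 0.1 = 83380 kJ/m²/yr
C: 83380 × 0.1 = 8338 kJ/m²/yr
D: 8338 × 0.1 = 833.8 kJ/m²/yr
E: 833.8 × 0.1 = 83.38 kJ/m²/yr
F: 83.38 × 0.1 = 8.338 kJ/m²/yr
G: 8.338 × 0.1 = 0.8338 kJ/m²/yr

0.83 kJ/m²/yr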